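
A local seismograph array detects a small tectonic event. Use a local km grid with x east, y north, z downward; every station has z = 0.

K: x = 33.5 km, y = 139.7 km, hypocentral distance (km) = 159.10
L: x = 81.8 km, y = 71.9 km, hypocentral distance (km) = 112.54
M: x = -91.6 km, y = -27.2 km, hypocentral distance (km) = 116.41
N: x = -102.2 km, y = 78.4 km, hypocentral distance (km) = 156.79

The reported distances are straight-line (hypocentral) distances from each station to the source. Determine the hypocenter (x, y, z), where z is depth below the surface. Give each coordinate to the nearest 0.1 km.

Each station gives a sphere (x−x_i)² + (y−y_i)² + z² = d_i² (stations at z=0).
Subtracting the K sphere from L and M: z² cancels, leaving linear equations in x and y:
96.6 x − 135.6 y = 3870.07
-250.2 x − 333.8 y = 253.58
Solving: x ≈ 19.003, y ≈ -15.003 km (keep extra digits for the depth step; rounded: 19.0, -15.0).
Then from the K sphere: z² = 159.10² − (x − 33.5)² − (y − 139.7)² with x = 19.003, y = -15.003, so z ≈ 34.200 ≈ 34.2 km.

x ≈ 19.0 km, y ≈ -15.0 km, depth ≈ 34.2 km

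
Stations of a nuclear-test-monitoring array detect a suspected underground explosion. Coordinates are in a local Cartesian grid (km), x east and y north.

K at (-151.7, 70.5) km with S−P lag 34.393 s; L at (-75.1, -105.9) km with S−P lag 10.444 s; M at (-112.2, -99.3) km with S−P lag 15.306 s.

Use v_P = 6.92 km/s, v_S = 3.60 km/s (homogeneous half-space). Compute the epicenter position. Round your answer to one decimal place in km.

Distance from S−P lag: d = Δt · v_P v_S / (v_P − v_S) = Δt · (6.92·3.60)/(6.92−3.60) ≈ 7.5036·Δt.
So d_K = 258.07, d_L = 78.37, d_M = 114.85 km.
Circle about each station: (x + 151.7)² + (y − 70.5)² = 258.07²; (x + 75.1)² + (y + 105.9)² = 78.37²; (x + 112.2)² + (y + 99.3)² = 114.85².
Subtracting the K equation from the L and M equations removes the quadratic terms:
153.2 x − 352.8 y = 49329.95
79.0 x − 339.6 y = 47875.79
Solving the 2×2 system: x ≈ -5.7, y ≈ -142.3 km.

x ≈ -5.7 km, y ≈ -142.3 km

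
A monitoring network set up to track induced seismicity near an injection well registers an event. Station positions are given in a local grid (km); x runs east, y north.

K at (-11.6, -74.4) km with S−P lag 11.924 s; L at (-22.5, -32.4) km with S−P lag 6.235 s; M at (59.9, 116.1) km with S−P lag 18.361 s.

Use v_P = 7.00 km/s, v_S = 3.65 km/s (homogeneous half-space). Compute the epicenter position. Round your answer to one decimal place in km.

Distance from S−P lag: d = Δt · v_P v_S / (v_P − v_S) = Δt · (7.00·3.65)/(7.00−3.65) ≈ 7.6269·Δt.
So d_K = 90.94, d_L = 47.55, d_M = 140.04 km.
Circle about each station: (x + 11.6)² + (y + 74.4)² = 90.94²; (x + 22.5)² + (y + 32.4)² = 47.55²; (x − 59.9)² + (y − 116.1)² = 140.04².
Subtracting the K equation from the L and M equations removes the quadratic terms:
-21.8 x + 84.0 y = 1895.17
143.0 x + 381.0 y = 56.18
Solving the 2×2 system: x ≈ -35.3, y ≈ 13.4 km.

x ≈ -35.3 km, y ≈ 13.4 km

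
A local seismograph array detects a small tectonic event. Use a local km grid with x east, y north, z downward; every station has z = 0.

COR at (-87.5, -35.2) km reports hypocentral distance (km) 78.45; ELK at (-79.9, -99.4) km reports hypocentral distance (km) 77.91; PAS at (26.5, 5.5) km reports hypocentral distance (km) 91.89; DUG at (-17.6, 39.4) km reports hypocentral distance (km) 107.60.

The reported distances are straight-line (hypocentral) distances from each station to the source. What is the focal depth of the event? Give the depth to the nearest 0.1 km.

Each station gives a sphere (x−x_i)² + (y−y_i)² + z² = d_i² (stations at z=0).
Subtracting the COR sphere from ELK and PAS: z² cancels, leaving linear equations in x and y:
15.2 x − 128.4 y = 7453.51
228.0 x + 81.4 y = -10452.16
Solving: x ≈ -24.100, y ≈ -60.902 km (keep extra digits for the depth step; rounded: -24.1, -60.9).
Then from the COR sphere: z² = 78.45² − (x + 87.5)² − (y + 35.2)² with x = -24.100, y = -60.902, so z ≈ 38.396 ≈ 38.4 km.

depth ≈ 38.4 km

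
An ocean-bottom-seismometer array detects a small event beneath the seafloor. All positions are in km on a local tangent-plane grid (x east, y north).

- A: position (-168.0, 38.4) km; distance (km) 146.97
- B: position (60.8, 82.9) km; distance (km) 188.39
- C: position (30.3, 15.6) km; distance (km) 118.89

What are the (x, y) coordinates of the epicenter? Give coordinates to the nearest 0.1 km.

Circle about each station: (x + 168.0)² + (y − 38.4)² = 146.97²; (x − 60.8)² + (y − 82.9)² = 188.39²; (x − 30.3)² + (y − 15.6)² = 118.89².
Subtracting the A equation from the B and C equations removes the quadratic terms:
457.6 x + 89.0 y = -33020.12
396.6 x − 45.6 y = -21071.76
Solving the 2×2 system: x ≈ -60.2, y ≈ -61.5 km.

-60.2 km east, -61.5 km north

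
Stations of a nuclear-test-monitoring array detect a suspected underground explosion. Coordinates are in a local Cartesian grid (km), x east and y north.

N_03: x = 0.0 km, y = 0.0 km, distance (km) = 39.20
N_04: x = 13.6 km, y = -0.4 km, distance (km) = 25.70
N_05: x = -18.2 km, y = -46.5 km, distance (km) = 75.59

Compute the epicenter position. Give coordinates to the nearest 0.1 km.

39.1 km east, 2.8 km north

Circle about each station: x² + y² = 39.20²; (x − 13.6)² + (y + 0.4)² = 25.70²; (x + 18.2)² + (y + 46.5)² = 75.59².
Subtracting the N_03 equation from the N_04 and N_05 equations removes the quadratic terms:
27.2 x − 0.8 y = 1061.27
-36.4 x − 93.0 y = -1683.72
Solving the 2×2 system: x ≈ 39.1, y ≈ 2.8 km.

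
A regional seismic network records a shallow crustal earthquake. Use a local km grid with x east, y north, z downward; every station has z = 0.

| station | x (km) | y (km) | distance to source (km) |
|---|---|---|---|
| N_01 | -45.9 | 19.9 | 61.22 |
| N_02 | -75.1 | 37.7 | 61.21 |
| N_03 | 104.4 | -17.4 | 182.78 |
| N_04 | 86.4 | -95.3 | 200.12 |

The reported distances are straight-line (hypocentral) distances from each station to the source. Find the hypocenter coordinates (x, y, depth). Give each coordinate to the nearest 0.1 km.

Each station gives a sphere (x−x_i)² + (y−y_i)² + z² = d_i² (stations at z=0).
Subtracting the N_01 sphere from N_02 and N_03: z² cancels, leaving linear equations in x and y:
-58.4 x + 35.6 y = 4559.70
300.6 x − 74.6 y = -20961.34
Solving: x ≈ -64.001, y ≈ 23.091 km (keep extra digits for the depth step; rounded: -64.0, 23.1).
Then from the N_01 sphere: z² = 61.22² − (x + 45.9)² − (y − 19.9)² with x = -64.001, y = 23.091, so z ≈ 58.396 ≈ 58.4 km.
Check against N_04 (with the unrounded solution): distance 200.12 ≈ 200.12 km. ✓

(-64.0, 23.1, 58.4)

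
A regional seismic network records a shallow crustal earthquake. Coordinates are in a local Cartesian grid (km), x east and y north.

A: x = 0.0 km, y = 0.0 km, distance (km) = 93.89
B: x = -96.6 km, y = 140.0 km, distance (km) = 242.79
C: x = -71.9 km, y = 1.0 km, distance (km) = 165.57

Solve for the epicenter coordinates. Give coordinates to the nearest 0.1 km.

x ≈ 93.2 km, y ≈ -11.4 km

Circle about each station: x² + y² = 93.89²; (x + 96.6)² + (y − 140.0)² = 242.79²; (x + 71.9)² + (y − 1.0)² = 165.57².
Subtracting pairs of circle equations eliminates x²+y² and gives linear equations (the radical axes):
-193.2 x + 280.0 y = -21200.09
-143.8 x + 2.0 y = -13427.48
Solving the 2×2 system: x ≈ 93.2, y ≈ -11.4 km.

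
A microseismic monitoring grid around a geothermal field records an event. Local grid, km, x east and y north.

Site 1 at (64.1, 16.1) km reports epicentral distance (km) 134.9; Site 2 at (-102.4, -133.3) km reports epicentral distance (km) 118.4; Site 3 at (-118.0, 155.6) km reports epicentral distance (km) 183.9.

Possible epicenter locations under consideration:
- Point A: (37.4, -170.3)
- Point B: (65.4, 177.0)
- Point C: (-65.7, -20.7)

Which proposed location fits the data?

For each candidate, compare |candidate − station| to the reported distance:
Point A: residuals Site 1 53.4, Site 2 26.2, Site 3 177.2 → max 177.2 km
Point B: residuals Site 1 26.0, Site 2 234.4, Site 3 0.7 → max 234.4 km
Point C: residuals Site 1 0.0, Site 2 0.0, Site 3 0.0 → max 0.0 km
Only Point C has all residuals ≈ 0.

Point C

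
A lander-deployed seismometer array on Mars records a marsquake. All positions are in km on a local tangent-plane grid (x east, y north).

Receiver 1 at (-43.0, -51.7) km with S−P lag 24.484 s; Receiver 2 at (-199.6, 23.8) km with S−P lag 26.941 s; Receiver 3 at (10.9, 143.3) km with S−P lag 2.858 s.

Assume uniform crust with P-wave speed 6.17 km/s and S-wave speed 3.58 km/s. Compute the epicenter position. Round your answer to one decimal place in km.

Distance from S−P lag: d = Δt · v_P v_S / (v_P − v_S) = Δt · (6.17·3.58)/(6.17−3.58) ≈ 8.5284·Δt.
So d_Receiver 1 = 208.81, d_Receiver 2 = 229.76, d_Receiver 3 = 24.37 km.
Circle about each station: (x + 43.0)² + (y + 51.7)² = 208.81²; (x + 199.6)² + (y − 23.8)² = 229.76²; (x − 10.9)² + (y − 143.3)² = 24.37².
Subtracting the Receiver 1 equation from the Receiver 2 and Receiver 3 equations removes the quadratic terms:
-313.2 x + 151.0 y = 26696.67
107.8 x + 390.0 y = 59139.53
Solving the 2×2 system: x ≈ -10.7, y ≈ 154.6 km.
Check against Receiver 1 (with the unrounded x, y): √((x + 43.0)²+(y + 51.7)²) = 208.81 ≈ 208.81 km. ✓

-10.7 km east, 154.6 km north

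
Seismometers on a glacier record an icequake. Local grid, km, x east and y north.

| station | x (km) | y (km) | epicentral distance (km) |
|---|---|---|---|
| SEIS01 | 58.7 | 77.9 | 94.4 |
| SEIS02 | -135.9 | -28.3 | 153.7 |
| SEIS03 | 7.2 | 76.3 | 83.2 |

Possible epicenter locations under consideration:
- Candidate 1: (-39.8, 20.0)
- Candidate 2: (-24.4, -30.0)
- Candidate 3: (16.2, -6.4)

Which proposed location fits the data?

For each candidate, compare |candidate − station| to the reported distance:
Candidate 1: residuals SEIS01 19.9, SEIS02 46.1, SEIS03 9.9 → max 46.1 km
Candidate 2: residuals SEIS01 41.8, SEIS02 42.2, SEIS03 27.7 → max 42.2 km
Candidate 3: residuals SEIS01 0.0, SEIS02 0.0, SEIS03 0.0 → max 0.0 km
Only Candidate 3 has all residuals ≈ 0.

Candidate 3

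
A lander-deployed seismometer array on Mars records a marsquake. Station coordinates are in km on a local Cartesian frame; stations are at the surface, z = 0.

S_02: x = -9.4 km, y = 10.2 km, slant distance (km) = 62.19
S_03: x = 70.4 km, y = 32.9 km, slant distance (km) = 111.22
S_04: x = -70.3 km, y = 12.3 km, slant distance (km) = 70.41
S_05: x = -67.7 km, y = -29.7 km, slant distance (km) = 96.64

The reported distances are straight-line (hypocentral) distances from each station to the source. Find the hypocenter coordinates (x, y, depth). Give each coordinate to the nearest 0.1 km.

Each station gives a sphere (x−x_i)² + (y−y_i)² + z² = d_i² (stations at z=0).
Subtracting the S_02 sphere from S_03 and S_04: z² cancels, leaving linear equations in x and y:
159.6 x + 45.4 y = -2656.12
-121.8 x + 4.2 y = 3811.01
Solving: x ≈ -29.706, y ≈ 45.922 km (keep extra digits for the depth step; rounded: -29.7, 45.9).
Then from the S_02 sphere: z² = 62.19² − (x + 9.4)² − (y − 10.2)² with x = -29.706, y = 45.922, so z ≈ 46.682 ≈ 46.7 km.

(-29.7, 45.9, 46.7)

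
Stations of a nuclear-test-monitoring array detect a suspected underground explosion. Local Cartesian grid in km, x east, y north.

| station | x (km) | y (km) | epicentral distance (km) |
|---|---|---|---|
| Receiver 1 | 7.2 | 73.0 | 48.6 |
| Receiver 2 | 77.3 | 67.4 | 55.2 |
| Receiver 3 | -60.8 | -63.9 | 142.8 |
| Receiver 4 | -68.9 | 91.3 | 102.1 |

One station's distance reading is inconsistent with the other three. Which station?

Solve using three stations at a time. Using Receiver 2, Receiver 3, Receiver 4 (subtract circle equations pairwise → linear system) gives (x, y) ≈ (24.7, 50.5).
Distances from that point to each station vs reported:
  Receiver 1: calculated 28.5 vs reported 48.6 → residual 20.1 km
  Receiver 2: calculated 55.2 vs reported 55.2 → residual 0.0 km
  Receiver 3: calculated 142.8 vs reported 142.8 → residual 0.0 km
  Receiver 4: calculated 102.1 vs reported 102.1 → residual 0.0 km
Receiver 2, Receiver 3, Receiver 4 are mutually consistent (residuals ≈ 0); Receiver 1 is off by 20.1 km.

Receiver 1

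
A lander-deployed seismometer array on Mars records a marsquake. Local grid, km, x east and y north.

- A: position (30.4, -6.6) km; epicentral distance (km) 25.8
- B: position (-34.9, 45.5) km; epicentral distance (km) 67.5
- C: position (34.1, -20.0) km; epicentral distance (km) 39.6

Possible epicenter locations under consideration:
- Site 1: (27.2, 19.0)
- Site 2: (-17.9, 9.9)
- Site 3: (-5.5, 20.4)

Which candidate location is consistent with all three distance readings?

For each candidate, compare |candidate − station| to the reported distance:
Site 1: residuals A 0.0, B 0.0, C 0.0 → max 0.0 km
Site 2: residuals A 25.2, B 28.0, C 20.4 → max 28.0 km
Site 3: residuals A 19.1, B 28.8, C 17.0 → max 28.8 km
Only Site 1 has all residuals ≈ 0.

Site 1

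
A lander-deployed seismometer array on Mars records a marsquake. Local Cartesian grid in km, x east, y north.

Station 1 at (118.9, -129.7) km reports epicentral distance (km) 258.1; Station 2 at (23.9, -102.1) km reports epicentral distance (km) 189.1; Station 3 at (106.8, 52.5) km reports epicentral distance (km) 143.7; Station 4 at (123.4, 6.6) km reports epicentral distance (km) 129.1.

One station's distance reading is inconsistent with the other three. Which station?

Solve using three stations at a time. Using Station 1, Station 2, Station 3 (subtract circle equations pairwise → linear system) gives (x, y) ≈ (-34.7, 77.7).
Distances from that point to each station vs reported:
  Station 1: calculated 258.1 vs reported 258.1 → residual 0.0 km
  Station 2: calculated 189.2 vs reported 189.1 → residual 0.1 km
  Station 3: calculated 143.8 vs reported 143.7 → residual 0.1 km
  Station 4: calculated 173.4 vs reported 129.1 → residual 44.3 km
Station 1, Station 2, Station 3 are mutually consistent (residuals ≈ 0); Station 4 is off by 44.3 km.

Station 4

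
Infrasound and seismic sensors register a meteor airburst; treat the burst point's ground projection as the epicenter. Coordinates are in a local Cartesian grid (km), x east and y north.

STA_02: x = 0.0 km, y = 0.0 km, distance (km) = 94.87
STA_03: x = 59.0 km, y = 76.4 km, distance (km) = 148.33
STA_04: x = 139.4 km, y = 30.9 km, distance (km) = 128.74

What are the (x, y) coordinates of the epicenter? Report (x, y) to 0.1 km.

Circle about each station: x² + y² = 94.87²; (x − 59.0)² + (y − 76.4)² = 148.33²; (x − 139.4)² + (y − 30.9)² = 128.74².
Subtracting pairs of circle equations eliminates x²+y² and gives linear equations (the radical axes):
118.0 x + 152.8 y = -3683.51
278.8 x + 61.8 y = 12813.50
Solving the 2×2 system: x ≈ 61.9, y ≈ -71.9 km.

(61.9, -71.9)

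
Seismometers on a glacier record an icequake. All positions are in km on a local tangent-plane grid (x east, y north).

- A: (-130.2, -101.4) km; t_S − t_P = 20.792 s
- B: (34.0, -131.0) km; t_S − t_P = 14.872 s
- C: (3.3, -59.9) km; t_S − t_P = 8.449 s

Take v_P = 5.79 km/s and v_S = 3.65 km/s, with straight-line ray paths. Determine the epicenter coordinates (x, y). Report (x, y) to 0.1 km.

Distance from S−P lag: d = Δt · v_P v_S / (v_P − v_S) = Δt · (5.79·3.65)/(5.79−3.65) ≈ 9.8755·Δt.
So d_A = 205.33, d_B = 146.87, d_C = 83.44 km.
Circle about each station: (x + 130.2)² + (y + 101.4)² = 205.33²; (x − 34.0)² + (y + 131.0)² = 146.87²; (x − 3.3)² + (y + 59.9)² = 83.44².
Subtracting pairs of circle equations eliminates x²+y² and gives linear equations (the radical axes):
328.4 x − 59.2 y = 11672.61
267.0 x + 83.0 y = 11563.08
Solving the 2×2 system: x ≈ 38.4, y ≈ 15.8 km.

(38.4, 15.8)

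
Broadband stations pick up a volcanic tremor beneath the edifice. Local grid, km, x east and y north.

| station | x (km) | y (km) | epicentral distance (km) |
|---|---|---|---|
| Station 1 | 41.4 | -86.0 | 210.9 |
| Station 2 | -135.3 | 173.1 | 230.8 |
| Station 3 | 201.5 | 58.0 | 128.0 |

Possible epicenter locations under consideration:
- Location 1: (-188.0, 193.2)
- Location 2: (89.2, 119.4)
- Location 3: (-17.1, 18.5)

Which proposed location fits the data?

For each candidate, compare |candidate − station| to the reported distance:
Location 1: residuals Station 1 150.5, Station 2 174.4, Station 3 284.3 → max 284.3 km
Location 2: residuals Station 1 0.0, Station 2 0.0, Station 3 0.0 → max 0.0 km
Location 3: residuals Station 1 91.1, Station 2 36.2, Station 3 94.1 → max 94.1 km
Only Location 2 has all residuals ≈ 0.

Location 2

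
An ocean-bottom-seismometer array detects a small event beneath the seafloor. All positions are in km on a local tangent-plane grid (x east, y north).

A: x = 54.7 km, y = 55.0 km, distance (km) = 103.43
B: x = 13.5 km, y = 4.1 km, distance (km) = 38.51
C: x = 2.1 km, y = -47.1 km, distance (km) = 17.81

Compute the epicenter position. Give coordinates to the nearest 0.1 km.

x ≈ -3.8 km, y ≈ -30.3 km

Circle about each station: (x − 54.7)² + (y − 55.0)² = 103.43²; (x − 13.5)² + (y − 4.1)² = 38.51²; (x − 2.1)² + (y + 47.1)² = 17.81².
Subtracting the A equation from the B and C equations removes the quadratic terms:
-82.4 x − 101.8 y = 3396.71
-105.2 x − 204.2 y = 6586.30
Solving the 2×2 system: x ≈ -3.8, y ≈ -30.3 km.
Check against A (with the unrounded x, y): √((x − 54.7)²+(y − 55.0)²) = 103.43 ≈ 103.43 km. ✓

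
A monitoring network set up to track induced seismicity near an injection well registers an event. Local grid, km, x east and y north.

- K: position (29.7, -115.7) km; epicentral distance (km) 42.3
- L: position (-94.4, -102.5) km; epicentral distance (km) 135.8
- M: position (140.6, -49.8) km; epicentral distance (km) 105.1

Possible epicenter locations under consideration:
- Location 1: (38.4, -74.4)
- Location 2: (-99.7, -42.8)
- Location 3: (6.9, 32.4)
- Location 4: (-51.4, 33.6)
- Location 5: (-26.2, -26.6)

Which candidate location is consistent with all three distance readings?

For each candidate, compare |candidate − station| to the reported distance:
Location 1: residuals K 0.1, L 0.1, M 0.0 → max 0.1 km
Location 2: residuals K 106.2, L 75.9, M 135.3 → max 135.3 km
Location 3: residuals K 107.5, L 32.9, M 51.8 → max 107.5 km
Location 4: residuals K 127.6, L 6.9, M 104.2 → max 127.6 km
Location 5: residuals K 62.9, L 33.8, M 63.3 → max 63.3 km
Only Location 1 has all residuals ≈ 0.

Location 1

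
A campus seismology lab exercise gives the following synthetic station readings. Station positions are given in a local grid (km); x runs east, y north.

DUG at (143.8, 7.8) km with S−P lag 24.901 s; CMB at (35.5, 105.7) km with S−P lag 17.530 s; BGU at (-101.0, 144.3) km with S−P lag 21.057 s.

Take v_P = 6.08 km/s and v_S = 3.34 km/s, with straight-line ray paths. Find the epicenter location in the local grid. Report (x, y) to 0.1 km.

Distance from S−P lag: d = Δt · v_P v_S / (v_P − v_S) = Δt · (6.08·3.34)/(6.08−3.34) ≈ 7.4114·Δt.
So d_DUG = 184.55, d_CMB = 129.92, d_BGU = 156.06 km.
Circle about each station: (x − 143.8)² + (y − 7.8)² = 184.55²; (x − 35.5)² + (y − 105.7)² = 129.92²; (x + 101.0)² + (y − 144.3)² = 156.06².
Subtracting the DUG equation from the CMB and BGU equations removes the quadratic terms:
-216.6 x + 195.8 y = 8872.96
-489.6 x + 273.0 y = 19988.19
Solving the 2×2 system: x ≈ -40.6, y ≈ 0.4 km.

-40.6 km east, 0.4 km north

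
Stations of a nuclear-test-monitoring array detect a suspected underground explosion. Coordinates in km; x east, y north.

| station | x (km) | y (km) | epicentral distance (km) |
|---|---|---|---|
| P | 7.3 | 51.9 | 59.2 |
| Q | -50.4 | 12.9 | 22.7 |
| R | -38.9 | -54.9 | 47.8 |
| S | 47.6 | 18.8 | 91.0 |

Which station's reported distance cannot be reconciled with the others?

Solve using three stations at a time. Using Q, R, S (subtract circle equations pairwise → linear system) gives (x, y) ≈ (-39.6, -7.1).
Distances from that point to each station vs reported:
  P: calculated 75.4 vs reported 59.2 → residual 16.2 km
  Q: calculated 22.7 vs reported 22.7 → residual 0.0 km
  R: calculated 47.8 vs reported 47.8 → residual 0.0 km
  S: calculated 91.0 vs reported 91.0 → residual 0.0 km
Q, R, S are mutually consistent (residuals ≈ 0); P is off by 16.2 km.

P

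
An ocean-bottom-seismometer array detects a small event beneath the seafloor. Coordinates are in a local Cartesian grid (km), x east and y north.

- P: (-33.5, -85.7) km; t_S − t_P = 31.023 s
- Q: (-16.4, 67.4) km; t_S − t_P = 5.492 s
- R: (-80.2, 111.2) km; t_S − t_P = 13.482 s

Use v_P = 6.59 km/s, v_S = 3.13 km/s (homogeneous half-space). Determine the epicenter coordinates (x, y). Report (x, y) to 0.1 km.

Distance from S−P lag: d = Δt · v_P v_S / (v_P − v_S) = Δt · (6.59·3.13)/(6.59−3.13) ≈ 5.9615·Δt.
So d_P = 184.94, d_Q = 32.74, d_R = 80.37 km.
Circle about each station: (x + 33.5)² + (y + 85.7)² = 184.94²; (x + 16.4)² + (y − 67.4)² = 32.74²; (x + 80.2)² + (y − 111.2)² = 80.37².
Subtracting pairs of circle equations eliminates x²+y² and gives linear equations (the radical axes):
34.2 x + 306.2 y = 29475.88
-93.4 x + 393.8 y = 38074.21
Solving the 2×2 system: x ≈ -1.2, y ≈ 96.4 km.

x ≈ -1.2 km, y ≈ 96.4 km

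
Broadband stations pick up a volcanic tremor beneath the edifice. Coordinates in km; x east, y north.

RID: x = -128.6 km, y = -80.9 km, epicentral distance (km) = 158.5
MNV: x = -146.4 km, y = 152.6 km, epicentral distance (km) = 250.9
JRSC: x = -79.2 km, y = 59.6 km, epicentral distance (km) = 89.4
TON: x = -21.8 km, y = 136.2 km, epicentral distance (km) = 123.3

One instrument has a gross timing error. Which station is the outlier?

Solve using three stations at a time. Using RID, JRSC, TON (subtract circle equations pairwise → linear system) gives (x, y) ≈ (-2.0, 14.5).
Distances from that point to each station vs reported:
  RID: calculated 158.5 vs reported 158.5 → residual 0.0 km
  MNV: calculated 199.8 vs reported 250.9 → residual 51.1 km
  JRSC: calculated 89.4 vs reported 89.4 → residual 0.0 km
  TON: calculated 123.3 vs reported 123.3 → residual 0.0 km
RID, JRSC, TON are mutually consistent (residuals ≈ 0); MNV is off by 51.1 km.

MNV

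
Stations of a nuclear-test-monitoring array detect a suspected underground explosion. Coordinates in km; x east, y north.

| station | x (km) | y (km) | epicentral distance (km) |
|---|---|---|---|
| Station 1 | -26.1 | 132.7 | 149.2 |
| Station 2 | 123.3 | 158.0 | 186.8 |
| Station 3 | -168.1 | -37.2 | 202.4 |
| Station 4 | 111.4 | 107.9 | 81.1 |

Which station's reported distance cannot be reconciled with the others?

Station 4

Solve using three stations at a time. Using Station 1, Station 2, Station 3 (subtract circle equations pairwise → linear system) gives (x, y) ≈ (31.8, -4.9).
Distances from that point to each station vs reported:
  Station 1: calculated 149.3 vs reported 149.2 → residual 0.1 km
  Station 2: calculated 186.9 vs reported 186.8 → residual 0.1 km
  Station 3: calculated 202.5 vs reported 202.4 → residual 0.1 km
  Station 4: calculated 138.1 vs reported 81.1 → residual 57.0 km
Station 1, Station 2, Station 3 are mutually consistent (residuals ≈ 0); Station 4 is off by 57.0 km.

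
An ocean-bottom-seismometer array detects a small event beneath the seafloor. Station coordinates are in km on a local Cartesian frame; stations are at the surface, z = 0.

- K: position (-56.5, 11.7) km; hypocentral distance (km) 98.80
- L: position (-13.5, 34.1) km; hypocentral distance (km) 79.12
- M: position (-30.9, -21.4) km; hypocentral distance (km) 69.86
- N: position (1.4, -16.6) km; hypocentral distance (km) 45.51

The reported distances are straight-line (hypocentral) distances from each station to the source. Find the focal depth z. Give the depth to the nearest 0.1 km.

Each station gives a sphere (x−x_i)² + (y−y_i)² + z² = d_i² (stations at z=0).
Subtracting the K sphere from L and M: z² cancels, leaving linear equations in x and y:
86.0 x + 44.8 y = 1517.39
51.2 x − 66.2 y = 2964.65
Solving: x ≈ 29.206, y ≈ -22.195 km (keep extra digits for the depth step; rounded: 29.2, -22.2).
Then from the K sphere: z² = 98.80² − (x + 56.5)² − (y − 11.7)² with x = 29.206, y = -22.195, so z ≈ 35.596 ≈ 35.6 km.

z ≈ 35.6 km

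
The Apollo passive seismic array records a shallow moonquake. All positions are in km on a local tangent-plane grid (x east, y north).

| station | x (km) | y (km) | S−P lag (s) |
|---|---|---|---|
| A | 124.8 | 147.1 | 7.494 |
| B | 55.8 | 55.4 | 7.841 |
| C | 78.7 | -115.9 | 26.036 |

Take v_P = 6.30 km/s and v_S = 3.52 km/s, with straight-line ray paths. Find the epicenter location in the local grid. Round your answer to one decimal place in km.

Distance from S−P lag: d = Δt · v_P v_S / (v_P − v_S) = Δt · (6.30·3.52)/(6.30−3.52) ≈ 7.9770·Δt.
So d_A = 59.78, d_B = 62.55, d_C = 207.69 km.
Circle about each station: (x − 124.8)² + (y − 147.1)² = 59.78²; (x − 55.8)² + (y − 55.4)² = 62.55²; (x − 78.7)² + (y + 115.9)² = 207.69².
Subtracting pairs of circle equations eliminates x²+y² and gives linear equations (the radical axes):
-138.0 x − 183.4 y = -31369.50
-92.2 x − 526.0 y = -57148.44
Solving the 2×2 system: x ≈ 108.1, y ≈ 89.7 km.

(108.1, 89.7)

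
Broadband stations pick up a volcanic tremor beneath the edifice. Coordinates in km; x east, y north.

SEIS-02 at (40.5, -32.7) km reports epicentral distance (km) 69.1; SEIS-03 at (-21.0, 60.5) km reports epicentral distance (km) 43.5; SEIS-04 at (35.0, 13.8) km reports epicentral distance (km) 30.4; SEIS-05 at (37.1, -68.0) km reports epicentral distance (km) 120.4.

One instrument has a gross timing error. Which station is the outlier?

SEIS-05

Solve using three stations at a time. Using SEIS-02, SEIS-03, SEIS-04 (subtract circle equations pairwise → linear system) gives (x, y) ≈ (8.4, 28.5).
Distances from that point to each station vs reported:
  SEIS-02: calculated 69.1 vs reported 69.1 → residual 0.0 km
  SEIS-03: calculated 43.5 vs reported 43.5 → residual 0.0 km
  SEIS-04: calculated 30.4 vs reported 30.4 → residual 0.0 km
  SEIS-05: calculated 100.7 vs reported 120.4 → residual 19.7 km
SEIS-02, SEIS-03, SEIS-04 are mutually consistent (residuals ≈ 0); SEIS-05 is off by 19.7 km.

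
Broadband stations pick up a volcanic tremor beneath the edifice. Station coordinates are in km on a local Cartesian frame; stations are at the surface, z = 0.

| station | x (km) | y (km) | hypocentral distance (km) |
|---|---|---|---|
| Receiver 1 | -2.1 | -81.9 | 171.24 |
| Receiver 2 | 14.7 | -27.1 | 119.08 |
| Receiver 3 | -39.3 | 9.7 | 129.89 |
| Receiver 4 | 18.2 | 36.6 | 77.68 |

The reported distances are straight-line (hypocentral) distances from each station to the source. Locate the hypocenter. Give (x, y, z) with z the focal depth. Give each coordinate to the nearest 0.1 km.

x ≈ 63.6 km, y ≈ 66.1 km, depth ≈ 55.7 km

Each station gives a sphere (x−x_i)² + (y−y_i)² + z² = d_i² (stations at z=0).
Subtracting the Receiver 1 sphere from Receiver 2 and Receiver 3: z² cancels, leaving linear equations in x and y:
33.6 x + 109.6 y = 9381.57
-74.4 x + 183.2 y = 7378.29
Solving: x ≈ 63.596, y ≈ 66.102 km (keep extra digits for the depth step; rounded: 63.6, 66.1).
Then from the Receiver 1 sphere: z² = 171.24² − (x + 2.1)² − (y + 81.9)² with x = 63.596, y = 66.102, so z ≈ 55.701 ≈ 55.7 km.
Check against Receiver 4 (with the unrounded solution): distance 77.68 ≈ 77.68 km. ✓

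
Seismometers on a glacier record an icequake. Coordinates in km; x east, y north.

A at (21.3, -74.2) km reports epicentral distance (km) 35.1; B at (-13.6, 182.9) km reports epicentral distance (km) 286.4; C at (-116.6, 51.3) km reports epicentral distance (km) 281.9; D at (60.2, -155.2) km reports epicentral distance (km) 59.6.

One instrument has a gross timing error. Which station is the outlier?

C

Solve using three stations at a time. Using A, B, D (subtract circle equations pairwise → linear system) gives (x, y) ≈ (48.3, -96.7).
Distances from that point to each station vs reported:
  A: calculated 35.2 vs reported 35.1 → residual 0.1 km
  B: calculated 286.4 vs reported 286.4 → residual 0.0 km
  C: calculated 221.6 vs reported 281.9 → residual 60.3 km
  D: calculated 59.7 vs reported 59.6 → residual 0.1 km
A, B, D are mutually consistent (residuals ≈ 0); C is off by 60.3 km.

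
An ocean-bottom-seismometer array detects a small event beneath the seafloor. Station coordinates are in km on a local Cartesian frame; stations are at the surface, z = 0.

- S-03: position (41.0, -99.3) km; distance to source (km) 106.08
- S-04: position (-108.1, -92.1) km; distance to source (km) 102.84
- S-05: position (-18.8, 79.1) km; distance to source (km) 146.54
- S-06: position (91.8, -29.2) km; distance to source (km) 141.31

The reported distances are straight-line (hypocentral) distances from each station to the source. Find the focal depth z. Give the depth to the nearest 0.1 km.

59.9 km

Each station gives a sphere (x−x_i)² + (y−y_i)² + z² = d_i² (stations at z=0).
Subtracting the S-03 sphere from S-04 and S-05: z² cancels, leaving linear equations in x and y:
-298.2 x + 14.4 y = 9303.43
-119.6 x + 356.8 y = -15152.25
Solving: x ≈ -33.796, y ≈ -53.796 km (keep extra digits for the depth step; rounded: -33.8, -53.8).
Then from the S-03 sphere: z² = 106.08² − (x − 41.0)² − (y + 99.3)² with x = -33.796, y = -53.796, so z ≈ 59.899 ≈ 59.9 km.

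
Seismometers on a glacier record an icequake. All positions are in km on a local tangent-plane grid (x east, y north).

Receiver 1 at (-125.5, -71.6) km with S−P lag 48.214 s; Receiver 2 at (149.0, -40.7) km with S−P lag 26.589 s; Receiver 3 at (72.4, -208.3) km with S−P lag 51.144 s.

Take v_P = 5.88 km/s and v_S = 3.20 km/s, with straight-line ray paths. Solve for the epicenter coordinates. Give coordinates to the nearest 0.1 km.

x ≈ 134.3 km, y ≈ 145.4 km

Distance from S−P lag: d = Δt · v_P v_S / (v_P − v_S) = Δt · (5.88·3.20)/(5.88−3.20) ≈ 7.0209·Δt.
So d_Receiver 1 = 338.51, d_Receiver 2 = 186.68, d_Receiver 3 = 359.08 km.
Circle about each station: (x + 125.5)² + (y + 71.6)² = 338.51²; (x − 149.0)² + (y + 40.7)² = 186.68²; (x − 72.4)² + (y + 208.3)² = 359.08².
Subtracting the Receiver 1 equation from the Receiver 2 and Receiver 3 equations removes the quadratic terms:
549.0 x + 61.8 y = 82720.28
395.8 x − 273.4 y = 13404.41
Solving the 2×2 system: x ≈ 134.3, y ≈ 145.4 km.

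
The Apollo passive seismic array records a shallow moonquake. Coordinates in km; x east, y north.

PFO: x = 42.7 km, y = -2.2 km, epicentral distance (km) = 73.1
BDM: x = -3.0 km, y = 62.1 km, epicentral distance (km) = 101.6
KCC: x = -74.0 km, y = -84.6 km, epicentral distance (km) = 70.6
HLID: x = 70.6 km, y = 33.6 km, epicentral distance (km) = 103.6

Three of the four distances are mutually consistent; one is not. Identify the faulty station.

HLID

Solve using three stations at a time. Using PFO, BDM, KCC (subtract circle equations pairwise → linear system) gives (x, y) ≈ (-21.1, -37.9).
Distances from that point to each station vs reported:
  PFO: calculated 73.1 vs reported 73.1 → residual 0.0 km
  BDM: calculated 101.6 vs reported 101.6 → residual 0.0 km
  KCC: calculated 70.6 vs reported 70.6 → residual 0.0 km
  HLID: calculated 116.3 vs reported 103.6 → residual 12.7 km
PFO, BDM, KCC are mutually consistent (residuals ≈ 0); HLID is off by 12.7 km.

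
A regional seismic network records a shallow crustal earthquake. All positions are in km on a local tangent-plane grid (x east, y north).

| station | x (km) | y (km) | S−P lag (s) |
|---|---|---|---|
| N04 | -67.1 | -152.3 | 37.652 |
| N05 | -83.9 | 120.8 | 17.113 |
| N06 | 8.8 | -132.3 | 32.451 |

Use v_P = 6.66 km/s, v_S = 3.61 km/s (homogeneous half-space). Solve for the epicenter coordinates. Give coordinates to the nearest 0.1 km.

x ≈ 51.0 km, y ≈ 120.0 km

Distance from S−P lag: d = Δt · v_P v_S / (v_P − v_S) = Δt · (6.66·3.61)/(6.66−3.61) ≈ 7.8828·Δt.
So d_N04 = 296.80, d_N05 = 134.90, d_N06 = 255.81 km.
Circle about each station: (x + 67.1)² + (y + 152.3)² = 296.80²; (x + 83.9)² + (y − 120.8)² = 134.90²; (x − 8.8)² + (y + 132.3)² = 255.81².
Subtracting the N04 equation from the N05 and N06 equations removes the quadratic terms:
-33.6 x + 546.2 y = 63826.38
151.8 x + 40.0 y = 12534.51
Solving the 2×2 system: x ≈ 51.0, y ≈ 120.0 km.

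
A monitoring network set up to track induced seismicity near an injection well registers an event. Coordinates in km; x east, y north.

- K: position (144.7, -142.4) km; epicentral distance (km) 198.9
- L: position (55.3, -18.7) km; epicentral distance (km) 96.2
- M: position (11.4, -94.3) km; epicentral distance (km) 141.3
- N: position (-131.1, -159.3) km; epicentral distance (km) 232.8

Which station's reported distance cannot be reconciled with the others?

Solve using three stations at a time. Using L, M, N (subtract circle equations pairwise → linear system) gives (x, y) ≈ (-17.6, 43.9).
Distances from that point to each station vs reported:
  K: calculated 247.1 vs reported 198.9 → residual 48.2 km
  L: calculated 96.1 vs reported 96.2 → residual 0.1 km
  M: calculated 141.3 vs reported 141.3 → residual 0.0 km
  N: calculated 232.8 vs reported 232.8 → residual 0.0 km
L, M, N are mutually consistent (residuals ≈ 0); K is off by 48.2 km.

K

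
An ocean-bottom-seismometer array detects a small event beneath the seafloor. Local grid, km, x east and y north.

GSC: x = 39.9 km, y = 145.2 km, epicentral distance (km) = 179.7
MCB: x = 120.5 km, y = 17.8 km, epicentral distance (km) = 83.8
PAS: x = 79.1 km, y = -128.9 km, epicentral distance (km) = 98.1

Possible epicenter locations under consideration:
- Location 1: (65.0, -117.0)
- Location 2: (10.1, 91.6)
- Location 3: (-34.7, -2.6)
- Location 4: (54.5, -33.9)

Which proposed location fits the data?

Location 4

For each candidate, compare |candidate − station| to the reported distance:
Location 1: residuals GSC 83.7, MCB 62.0, PAS 79.6 → max 83.7 km
Location 2: residuals GSC 118.4, MCB 49.0, PAS 132.9 → max 132.9 km
Location 3: residuals GSC 14.1, MCB 72.7, PAS 71.9 → max 72.7 km
Location 4: residuals GSC 0.0, MCB 0.0, PAS 0.0 → max 0.0 km
Only Location 4 has all residuals ≈ 0.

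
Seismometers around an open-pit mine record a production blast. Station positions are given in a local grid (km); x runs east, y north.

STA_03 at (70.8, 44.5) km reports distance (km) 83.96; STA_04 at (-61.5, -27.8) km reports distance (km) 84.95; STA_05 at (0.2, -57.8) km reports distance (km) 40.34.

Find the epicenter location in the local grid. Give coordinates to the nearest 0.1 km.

x ≈ 23.4 km, y ≈ -24.8 km

Circle about each station: (x − 70.8)² + (y − 44.5)² = 83.96²; (x + 61.5)² + (y + 27.8)² = 84.95²; (x − 0.2)² + (y + 57.8)² = 40.34².
Subtracting pairs of circle equations eliminates x²+y² and gives linear equations (the radical axes):
-264.6 x − 144.6 y = -2605.02
-141.2 x − 204.6 y = 1769.96
Solving the 2×2 system: x ≈ 23.4, y ≈ -24.8 km.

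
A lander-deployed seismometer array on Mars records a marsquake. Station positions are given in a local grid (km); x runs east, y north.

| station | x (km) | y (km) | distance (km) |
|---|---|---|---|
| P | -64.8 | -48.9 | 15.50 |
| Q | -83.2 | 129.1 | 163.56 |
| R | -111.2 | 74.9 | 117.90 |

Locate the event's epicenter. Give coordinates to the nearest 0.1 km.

Circle about each station: (x + 64.8)² + (y + 48.9)² = 15.50²; (x + 83.2)² + (y − 129.1)² = 163.56²; (x + 111.2)² + (y − 74.9)² = 117.90².
Subtracting the P equation from the Q and R equations removes the quadratic terms:
-36.8 x + 356.0 y = -9512.82
-92.8 x + 247.6 y = -2274.96
Solving the 2×2 system: x ≈ -64.6, y ≈ -33.4 km.

x ≈ -64.6 km, y ≈ -33.4 km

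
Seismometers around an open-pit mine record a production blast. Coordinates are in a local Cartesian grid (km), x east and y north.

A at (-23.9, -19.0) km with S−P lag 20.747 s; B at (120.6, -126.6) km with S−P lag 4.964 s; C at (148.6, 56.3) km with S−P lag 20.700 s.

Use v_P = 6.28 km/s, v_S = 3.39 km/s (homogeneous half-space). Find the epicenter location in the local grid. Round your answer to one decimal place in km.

Distance from S−P lag: d = Δt · v_P v_S / (v_P − v_S) = Δt · (6.28·3.39)/(6.28−3.39) ≈ 7.3665·Δt.
So d_A = 152.83, d_B = 36.57, d_C = 152.49 km.
Circle about each station: (x + 23.9)² + (y + 19.0)² = 152.83²; (x − 120.6)² + (y + 126.6)² = 36.57²; (x − 148.6)² + (y − 56.3)² = 152.49².
Subtracting the A equation from the B and C equations removes the quadratic terms:
289.0 x − 215.2 y = 51659.35
345.0 x + 150.6 y = 24423.25
Solving the 2×2 system: x ≈ 110.7, y ≈ -91.4 km.

x ≈ 110.7 km, y ≈ -91.4 km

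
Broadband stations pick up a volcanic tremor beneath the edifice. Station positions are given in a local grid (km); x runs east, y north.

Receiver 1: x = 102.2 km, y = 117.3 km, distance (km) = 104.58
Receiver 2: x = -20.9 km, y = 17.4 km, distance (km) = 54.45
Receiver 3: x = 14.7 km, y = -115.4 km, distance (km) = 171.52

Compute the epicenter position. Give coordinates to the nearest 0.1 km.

x ≈ 17.4 km, y ≈ 56.1 km

Circle about each station: (x − 102.2)² + (y − 117.3)² = 104.58²; (x + 20.9)² + (y − 17.4)² = 54.45²; (x − 14.7)² + (y + 115.4)² = 171.52².
Subtracting pairs of circle equations eliminates x²+y² and gives linear equations (the radical axes):
-246.2 x − 199.8 y = -15492.39
-175.0 x − 465.4 y = -29153.01
Solving the 2×2 system: x ≈ 17.4, y ≈ 56.1 km.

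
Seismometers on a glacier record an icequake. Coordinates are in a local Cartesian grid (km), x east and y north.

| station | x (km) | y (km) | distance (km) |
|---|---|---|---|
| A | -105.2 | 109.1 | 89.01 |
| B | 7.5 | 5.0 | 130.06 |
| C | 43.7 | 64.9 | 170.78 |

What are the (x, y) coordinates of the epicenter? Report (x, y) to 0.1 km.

x ≈ -121.5 km, y ≈ 21.6 km

Circle about each station: (x + 105.2)² + (y − 109.1)² = 89.01²; (x − 7.5)² + (y − 5.0)² = 130.06²; (x − 43.7)² + (y − 64.9)² = 170.78².
Subtracting the A equation from the B and C equations removes the quadratic terms:
225.4 x − 208.2 y = -31881.42
297.8 x − 88.4 y = -38091.18
Solving the 2×2 system: x ≈ -121.5, y ≈ 21.6 km.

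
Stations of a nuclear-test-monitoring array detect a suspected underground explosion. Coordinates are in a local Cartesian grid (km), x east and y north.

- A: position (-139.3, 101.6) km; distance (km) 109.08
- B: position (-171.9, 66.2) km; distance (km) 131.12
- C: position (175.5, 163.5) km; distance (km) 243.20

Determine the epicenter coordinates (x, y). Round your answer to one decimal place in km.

Circle about each station: (x + 139.3)² + (y − 101.6)² = 109.08²; (x + 171.9)² + (y − 66.2)² = 131.12²; (x − 175.5)² + (y − 163.5)² = 243.20².
Subtracting pairs of circle equations eliminates x²+y² and gives linear equations (the radical axes):
-65.2 x − 70.8 y = -1089.01
629.6 x + 123.8 y = -19442.34
Solving the 2×2 system: x ≈ -41.4, y ≈ 53.5 km.

(-41.4, 53.5)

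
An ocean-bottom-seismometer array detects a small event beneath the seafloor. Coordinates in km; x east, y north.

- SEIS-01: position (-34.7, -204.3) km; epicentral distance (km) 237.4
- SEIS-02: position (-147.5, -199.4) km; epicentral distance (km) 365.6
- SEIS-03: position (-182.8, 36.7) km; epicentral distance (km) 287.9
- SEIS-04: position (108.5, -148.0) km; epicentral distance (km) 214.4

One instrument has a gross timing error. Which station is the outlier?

Solve using three stations at a time. Using SEIS-02, SEIS-03, SEIS-04 (subtract circle equations pairwise → linear system) gives (x, y) ≈ (103.6, 66.4).
Distances from that point to each station vs reported:
  SEIS-01: calculated 303.9 vs reported 237.4 → residual 66.5 km
  SEIS-02: calculated 365.6 vs reported 365.6 → residual 0.0 km
  SEIS-03: calculated 287.9 vs reported 287.9 → residual 0.0 km
  SEIS-04: calculated 214.4 vs reported 214.4 → residual 0.0 km
SEIS-02, SEIS-03, SEIS-04 are mutually consistent (residuals ≈ 0); SEIS-01 is off by 66.5 km.

SEIS-01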